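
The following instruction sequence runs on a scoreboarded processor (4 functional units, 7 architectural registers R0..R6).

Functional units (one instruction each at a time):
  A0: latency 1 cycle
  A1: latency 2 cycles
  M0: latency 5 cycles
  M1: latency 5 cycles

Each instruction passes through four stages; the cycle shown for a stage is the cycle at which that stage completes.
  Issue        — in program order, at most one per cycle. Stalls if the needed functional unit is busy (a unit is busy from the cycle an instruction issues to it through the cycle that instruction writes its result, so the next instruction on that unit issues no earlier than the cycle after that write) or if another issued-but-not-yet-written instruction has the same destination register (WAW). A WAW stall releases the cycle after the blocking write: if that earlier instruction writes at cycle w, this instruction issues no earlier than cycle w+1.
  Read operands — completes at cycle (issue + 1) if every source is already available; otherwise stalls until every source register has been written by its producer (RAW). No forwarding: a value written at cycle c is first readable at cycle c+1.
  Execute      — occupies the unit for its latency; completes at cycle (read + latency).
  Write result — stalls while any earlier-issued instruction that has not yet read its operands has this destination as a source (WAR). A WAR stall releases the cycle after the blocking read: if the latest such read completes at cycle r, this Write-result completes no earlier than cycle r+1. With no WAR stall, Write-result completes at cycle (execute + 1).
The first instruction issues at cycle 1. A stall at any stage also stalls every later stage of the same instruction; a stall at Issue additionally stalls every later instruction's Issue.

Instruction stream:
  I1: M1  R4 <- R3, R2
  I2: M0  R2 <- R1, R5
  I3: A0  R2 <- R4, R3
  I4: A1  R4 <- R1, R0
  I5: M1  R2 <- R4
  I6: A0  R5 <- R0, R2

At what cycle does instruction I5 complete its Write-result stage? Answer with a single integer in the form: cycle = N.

cycle = 22

t=1  I1→M1
t=2  I1 RO, I2→M0
t=3  I2 RO
t=7  I1 EX
t=8  I1 WR R4, I2 EX
t=9  I2 WR R2
t=10  I3→A0
t=11  I3 RO, I4→A1
t=12  I3 EX, I4 RO
t=13  I3 WR R2
t=14  I4 EX, I5→M1
t=15  I4 WR R4, I6→A0
t=16  I5 RO
t=21  I5 EX
t=22  I5 WR R2
t=23  I6 RO
t=24  I6 EX
t=25  I6 WR R5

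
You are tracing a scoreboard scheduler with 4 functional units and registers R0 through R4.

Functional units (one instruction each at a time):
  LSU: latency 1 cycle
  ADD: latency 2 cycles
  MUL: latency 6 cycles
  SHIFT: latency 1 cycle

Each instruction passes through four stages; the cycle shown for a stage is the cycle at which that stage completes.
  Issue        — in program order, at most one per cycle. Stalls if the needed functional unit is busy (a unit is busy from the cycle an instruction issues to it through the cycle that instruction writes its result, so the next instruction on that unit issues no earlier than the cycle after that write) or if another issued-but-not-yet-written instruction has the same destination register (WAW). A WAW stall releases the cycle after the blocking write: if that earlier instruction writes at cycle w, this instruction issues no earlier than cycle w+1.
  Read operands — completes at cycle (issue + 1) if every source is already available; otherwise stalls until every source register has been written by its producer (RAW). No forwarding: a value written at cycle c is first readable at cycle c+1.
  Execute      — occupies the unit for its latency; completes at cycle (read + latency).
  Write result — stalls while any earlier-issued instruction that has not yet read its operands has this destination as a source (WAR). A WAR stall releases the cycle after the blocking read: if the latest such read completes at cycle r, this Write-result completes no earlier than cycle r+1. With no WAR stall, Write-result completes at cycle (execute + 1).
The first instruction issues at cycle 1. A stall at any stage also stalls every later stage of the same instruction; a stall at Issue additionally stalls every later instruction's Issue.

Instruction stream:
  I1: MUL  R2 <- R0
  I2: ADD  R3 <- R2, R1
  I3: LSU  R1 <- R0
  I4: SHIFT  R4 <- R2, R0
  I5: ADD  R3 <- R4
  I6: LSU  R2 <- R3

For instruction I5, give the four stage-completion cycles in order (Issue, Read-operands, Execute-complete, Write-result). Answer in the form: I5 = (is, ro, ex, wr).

c1: issue I1 (MUL)
c2: I1 read-ops; issue I2 (ADD)
c3: issue I3 (LSU)
c4: I3 read-ops; issue I4 (SHIFT)
c5: I3 finished on LSU
c8: I1 finished on MUL
c9: I1→R2
c10: I2 read-ops; I4 read-ops
c11: I3→R1; I4 finished on SHIFT
c12: I2 finished on ADD; I4→R4
c13: I2→R3
c14: issue I5 (ADD)
c15: I5 read-ops; issue I6 (LSU)
c17: I5 finished on ADD
c18: I5→R3
c19: I6 read-ops
c20: I6 finished on LSU
c21: I6→R2

I5 = (14, 15, 17, 18)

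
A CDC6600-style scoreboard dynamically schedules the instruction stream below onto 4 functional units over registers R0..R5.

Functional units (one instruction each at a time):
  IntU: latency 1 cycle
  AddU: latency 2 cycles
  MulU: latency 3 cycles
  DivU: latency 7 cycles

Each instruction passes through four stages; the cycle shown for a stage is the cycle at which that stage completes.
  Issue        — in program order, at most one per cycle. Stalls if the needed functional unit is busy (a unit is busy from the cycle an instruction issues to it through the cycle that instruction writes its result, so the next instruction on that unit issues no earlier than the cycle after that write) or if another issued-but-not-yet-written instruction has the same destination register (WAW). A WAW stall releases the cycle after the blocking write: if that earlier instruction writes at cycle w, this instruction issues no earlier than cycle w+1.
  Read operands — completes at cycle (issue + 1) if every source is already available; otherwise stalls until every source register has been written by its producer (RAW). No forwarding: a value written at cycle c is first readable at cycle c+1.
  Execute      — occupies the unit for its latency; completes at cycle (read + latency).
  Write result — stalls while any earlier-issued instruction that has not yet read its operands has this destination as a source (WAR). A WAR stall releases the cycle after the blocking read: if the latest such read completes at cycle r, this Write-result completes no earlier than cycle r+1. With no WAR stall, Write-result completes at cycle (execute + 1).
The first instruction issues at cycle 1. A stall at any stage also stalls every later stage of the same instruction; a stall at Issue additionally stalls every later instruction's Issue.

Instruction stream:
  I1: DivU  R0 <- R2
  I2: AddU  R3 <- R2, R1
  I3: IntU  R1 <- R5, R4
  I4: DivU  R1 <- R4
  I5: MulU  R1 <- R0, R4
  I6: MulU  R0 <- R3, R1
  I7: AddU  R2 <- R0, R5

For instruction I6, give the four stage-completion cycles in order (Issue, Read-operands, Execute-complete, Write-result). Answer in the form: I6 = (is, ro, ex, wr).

cycle 1: issue I1 (DivU)
cycle 2: I1 read-ops · issue I2 (AddU)
cycle 3: I2 read-ops · issue I3 (IntU)
cycle 4: I3 read-ops
cycle 5: I2 finished on AddU · I3 finished on IntU
cycle 6: I2→R3 · I3→R1
cycle 9: I1 finished on DivU
cycle 10: I1→R0
cycle 11: issue I4 (DivU)
cycle 12: I4 read-ops
cycle 19: I4 finished on DivU
cycle 20: I4→R1
cycle 21: issue I5 (MulU)
cycle 22: I5 read-ops
cycle 25: I5 finished on MulU
cycle 26: I5→R1
cycle 27: issue I6 (MulU)
cycle 28: I6 read-ops · issue I7 (AddU)
cycle 31: I6 finished on MulU
cycle 32: I6→R0
cycle 33: I7 read-ops
cycle 35: I7 finished on AddU
cycle 36: I7→R2

I6 = (27, 28, 31, 32)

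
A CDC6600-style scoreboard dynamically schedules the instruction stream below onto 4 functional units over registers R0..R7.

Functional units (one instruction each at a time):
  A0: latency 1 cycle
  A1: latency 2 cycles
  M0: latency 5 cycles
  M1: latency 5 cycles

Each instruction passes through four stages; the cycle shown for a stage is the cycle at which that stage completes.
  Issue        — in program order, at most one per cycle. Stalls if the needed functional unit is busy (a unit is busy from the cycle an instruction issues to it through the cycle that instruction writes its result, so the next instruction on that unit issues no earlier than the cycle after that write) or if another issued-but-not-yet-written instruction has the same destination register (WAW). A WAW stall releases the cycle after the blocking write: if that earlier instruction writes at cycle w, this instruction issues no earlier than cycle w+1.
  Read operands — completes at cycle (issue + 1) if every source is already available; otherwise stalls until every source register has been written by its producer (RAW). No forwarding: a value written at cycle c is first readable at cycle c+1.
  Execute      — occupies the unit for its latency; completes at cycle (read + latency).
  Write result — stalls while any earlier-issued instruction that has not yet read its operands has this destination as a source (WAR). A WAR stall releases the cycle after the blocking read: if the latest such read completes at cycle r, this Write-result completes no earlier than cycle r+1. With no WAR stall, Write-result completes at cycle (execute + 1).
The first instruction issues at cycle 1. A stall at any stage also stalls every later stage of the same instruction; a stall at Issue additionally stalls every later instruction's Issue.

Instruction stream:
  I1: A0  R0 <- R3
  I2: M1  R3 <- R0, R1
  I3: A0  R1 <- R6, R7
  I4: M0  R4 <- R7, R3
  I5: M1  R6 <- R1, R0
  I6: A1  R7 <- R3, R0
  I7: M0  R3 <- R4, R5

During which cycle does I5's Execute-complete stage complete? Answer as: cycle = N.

cycle = 18

[1] issue I1 (A0)
[2] I1 read-ops, issue I2 (M1)
[3] I1 finished on A0
[4] I1→R0
[5] I2 read-ops, issue I3 (A0)
[6] I3 read-ops, issue I4 (M0)
[7] I3 finished on A0
[8] I3→R1
[10] I2 finished on M1
[11] I2→R3
[12] I4 read-ops, issue I5 (M1)
[13] I5 read-ops, issue I6 (A1)
[14] I6 read-ops
[16] I6 finished on A1
[17] I4 finished on M0, I6→R7
[18] I4→R4, I5 finished on M1
[19] I5→R6, issue I7 (M0)
[20] I7 read-ops
[25] I7 finished on M0
[26] I7→R3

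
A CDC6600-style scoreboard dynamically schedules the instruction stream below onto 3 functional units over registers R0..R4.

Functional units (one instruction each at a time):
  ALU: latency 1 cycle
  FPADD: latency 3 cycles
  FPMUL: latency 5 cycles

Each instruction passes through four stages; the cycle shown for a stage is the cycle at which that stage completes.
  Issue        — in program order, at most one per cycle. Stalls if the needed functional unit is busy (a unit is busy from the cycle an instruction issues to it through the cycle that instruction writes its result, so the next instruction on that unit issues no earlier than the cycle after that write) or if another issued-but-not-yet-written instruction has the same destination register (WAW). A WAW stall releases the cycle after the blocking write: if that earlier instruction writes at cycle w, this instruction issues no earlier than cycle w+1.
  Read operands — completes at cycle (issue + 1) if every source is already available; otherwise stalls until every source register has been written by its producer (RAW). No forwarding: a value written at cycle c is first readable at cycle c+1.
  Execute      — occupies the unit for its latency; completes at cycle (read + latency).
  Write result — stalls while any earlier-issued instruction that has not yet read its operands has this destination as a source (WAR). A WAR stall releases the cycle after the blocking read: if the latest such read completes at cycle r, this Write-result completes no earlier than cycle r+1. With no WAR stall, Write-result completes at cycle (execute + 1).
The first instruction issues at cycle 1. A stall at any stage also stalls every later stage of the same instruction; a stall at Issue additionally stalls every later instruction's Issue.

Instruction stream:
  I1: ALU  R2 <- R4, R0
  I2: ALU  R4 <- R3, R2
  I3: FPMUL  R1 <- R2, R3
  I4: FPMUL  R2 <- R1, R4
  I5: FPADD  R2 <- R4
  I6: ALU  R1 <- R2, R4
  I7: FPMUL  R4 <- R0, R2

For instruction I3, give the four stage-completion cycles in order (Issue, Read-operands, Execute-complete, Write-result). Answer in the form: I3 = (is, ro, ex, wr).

I1  is:1  ro:2  ex:3  wr:4
I2  is:5  ro:6  ex:7  wr:8  — struct: ALU busy until I1 writes@4
I3  is:6  ro:7  ex:12  wr:13
I4  is:14  ro:15  ex:20  wr:21  — struct: FPMUL busy until I3 writes@13
I5  is:22  ro:23  ex:26  wr:27  — WAW R2: wait I4 write@21
I6  is:23  ro:28  ex:29  wr:30  — RAW R2: wait I5 write@27
I7  is:24  ro:28  ex:33  wr:34  — RAW R2: wait I5 write@27

I3 = (6, 7, 12, 13)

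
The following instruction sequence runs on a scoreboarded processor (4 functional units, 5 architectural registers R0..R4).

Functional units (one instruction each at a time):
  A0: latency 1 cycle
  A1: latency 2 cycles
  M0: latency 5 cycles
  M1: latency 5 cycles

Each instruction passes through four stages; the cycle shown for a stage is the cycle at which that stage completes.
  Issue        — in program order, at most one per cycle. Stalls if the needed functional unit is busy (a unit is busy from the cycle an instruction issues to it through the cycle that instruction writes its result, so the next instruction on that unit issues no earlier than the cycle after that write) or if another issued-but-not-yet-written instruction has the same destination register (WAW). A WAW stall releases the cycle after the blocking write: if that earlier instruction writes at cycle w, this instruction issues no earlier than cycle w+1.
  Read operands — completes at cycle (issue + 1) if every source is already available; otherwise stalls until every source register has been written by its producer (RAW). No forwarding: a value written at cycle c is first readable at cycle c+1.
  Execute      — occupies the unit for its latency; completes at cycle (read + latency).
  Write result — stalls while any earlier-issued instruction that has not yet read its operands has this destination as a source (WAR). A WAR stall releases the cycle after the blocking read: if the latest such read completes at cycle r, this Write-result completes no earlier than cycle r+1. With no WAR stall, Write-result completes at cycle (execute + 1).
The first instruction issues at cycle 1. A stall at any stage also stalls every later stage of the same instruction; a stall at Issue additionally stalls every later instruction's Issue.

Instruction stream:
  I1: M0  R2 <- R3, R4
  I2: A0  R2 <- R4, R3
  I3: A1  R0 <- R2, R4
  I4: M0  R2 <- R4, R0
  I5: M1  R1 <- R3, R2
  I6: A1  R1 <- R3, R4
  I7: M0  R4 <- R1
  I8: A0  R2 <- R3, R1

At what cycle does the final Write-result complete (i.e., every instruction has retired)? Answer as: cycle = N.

cycle = 42

t=1  issue I1 (M0)
t=2  I1 read-ops
t=7  I1 finished on M0
t=8  I1→R2
t=9  issue I2 (A0)
t=10  I2 read-ops · issue I3 (A1)
t=11  I2 finished on A0
t=12  I2→R2
t=13  I3 read-ops · issue I4 (M0)
t=14  issue I5 (M1)
t=15  I3 finished on A1
t=16  I3→R0
t=17  I4 read-ops
t=22  I4 finished on M0
t=23  I4→R2
t=24  I5 read-ops
t=29  I5 finished on M1
t=30  I5→R1
t=31  issue I6 (A1)
t=32  I6 read-ops · issue I7 (M0)
t=33  issue I8 (A0)
t=34  I6 finished on A1
t=35  I6→R1
t=36  I7 read-ops · I8 read-ops
t=37  I8 finished on A0
t=38  I8→R2
t=41  I7 finished on M0
t=42  I7→R4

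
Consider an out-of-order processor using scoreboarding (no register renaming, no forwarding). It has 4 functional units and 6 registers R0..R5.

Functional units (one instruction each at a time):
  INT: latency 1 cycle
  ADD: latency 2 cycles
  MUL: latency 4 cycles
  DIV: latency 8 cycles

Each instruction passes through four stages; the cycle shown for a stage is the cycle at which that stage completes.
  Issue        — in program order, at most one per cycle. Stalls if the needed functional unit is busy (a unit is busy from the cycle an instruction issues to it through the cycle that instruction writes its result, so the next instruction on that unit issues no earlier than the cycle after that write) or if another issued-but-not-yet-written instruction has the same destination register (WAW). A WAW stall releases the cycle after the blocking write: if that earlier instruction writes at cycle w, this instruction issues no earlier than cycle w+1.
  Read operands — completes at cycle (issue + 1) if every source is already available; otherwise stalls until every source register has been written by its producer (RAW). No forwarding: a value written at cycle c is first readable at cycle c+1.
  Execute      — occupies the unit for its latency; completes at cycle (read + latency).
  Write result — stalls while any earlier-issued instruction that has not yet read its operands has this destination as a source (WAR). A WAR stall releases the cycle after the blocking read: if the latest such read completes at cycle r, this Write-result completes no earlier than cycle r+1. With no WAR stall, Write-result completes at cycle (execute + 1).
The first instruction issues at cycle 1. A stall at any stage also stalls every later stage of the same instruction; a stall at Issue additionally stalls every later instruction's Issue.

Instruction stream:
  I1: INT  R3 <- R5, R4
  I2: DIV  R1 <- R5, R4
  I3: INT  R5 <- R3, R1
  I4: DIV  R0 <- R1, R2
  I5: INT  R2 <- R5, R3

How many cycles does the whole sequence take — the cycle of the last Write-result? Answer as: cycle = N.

  I1 | 1 | 2 | 3 | 4
  I2 | 2 | 3 | 11 | 12
  I3 | 5 | 13 | 14 | 15   struct: INT busy until I1 writes@4 · RAW R1: wait I2 write@12
  I4 | 13 | 14 | 22 | 23   struct: DIV busy until I2 writes@12
  I5 | 16 | 17 | 18 | 19   struct: INT busy until I3 writes@15

cycle = 23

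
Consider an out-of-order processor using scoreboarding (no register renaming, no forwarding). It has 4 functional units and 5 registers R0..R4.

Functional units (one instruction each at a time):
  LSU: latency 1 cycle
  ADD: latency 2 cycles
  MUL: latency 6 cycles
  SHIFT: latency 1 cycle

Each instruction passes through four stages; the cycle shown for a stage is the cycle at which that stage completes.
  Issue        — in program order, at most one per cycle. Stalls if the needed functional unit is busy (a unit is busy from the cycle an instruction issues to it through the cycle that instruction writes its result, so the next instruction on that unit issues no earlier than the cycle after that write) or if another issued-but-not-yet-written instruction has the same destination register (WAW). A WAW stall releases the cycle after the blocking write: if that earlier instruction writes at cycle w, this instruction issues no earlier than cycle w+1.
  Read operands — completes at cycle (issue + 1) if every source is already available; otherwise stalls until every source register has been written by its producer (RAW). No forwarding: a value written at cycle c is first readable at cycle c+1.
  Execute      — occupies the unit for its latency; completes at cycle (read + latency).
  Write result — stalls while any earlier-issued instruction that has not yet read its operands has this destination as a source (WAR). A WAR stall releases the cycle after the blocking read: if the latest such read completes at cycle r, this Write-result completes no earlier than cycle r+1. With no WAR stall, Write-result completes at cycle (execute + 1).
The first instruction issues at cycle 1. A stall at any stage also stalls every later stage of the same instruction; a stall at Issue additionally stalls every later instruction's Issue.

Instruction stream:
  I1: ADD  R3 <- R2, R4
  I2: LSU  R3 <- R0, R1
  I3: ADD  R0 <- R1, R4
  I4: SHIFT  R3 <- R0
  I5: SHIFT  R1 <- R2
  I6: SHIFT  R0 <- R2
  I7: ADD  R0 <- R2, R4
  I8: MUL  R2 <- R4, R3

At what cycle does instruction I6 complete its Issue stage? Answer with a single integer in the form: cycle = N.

cycle = 19

c1: I1 issues→ADD
c2: I1 reads
c4: I1 exec-done
c5: I1 writes R3
c6: I2 issues→LSU
c7: I2 reads | I3 issues→ADD
c8: I2 exec-done | I3 reads
c9: I2 writes R3
c10: I3 exec-done | I4 issues→SHIFT
c11: I3 writes R0
c12: I4 reads
c13: I4 exec-done
c14: I4 writes R3
c15: I5 issues→SHIFT
c16: I5 reads
c17: I5 exec-done
c18: I5 writes R1
c19: I6 issues→SHIFT
c20: I6 reads
c21: I6 exec-done
c22: I6 writes R0
c23: I7 issues→ADD
c24: I7 reads | I8 issues→MUL
c25: I8 reads
c26: I7 exec-done
c27: I7 writes R0
c31: I8 exec-done
c32: I8 writes R2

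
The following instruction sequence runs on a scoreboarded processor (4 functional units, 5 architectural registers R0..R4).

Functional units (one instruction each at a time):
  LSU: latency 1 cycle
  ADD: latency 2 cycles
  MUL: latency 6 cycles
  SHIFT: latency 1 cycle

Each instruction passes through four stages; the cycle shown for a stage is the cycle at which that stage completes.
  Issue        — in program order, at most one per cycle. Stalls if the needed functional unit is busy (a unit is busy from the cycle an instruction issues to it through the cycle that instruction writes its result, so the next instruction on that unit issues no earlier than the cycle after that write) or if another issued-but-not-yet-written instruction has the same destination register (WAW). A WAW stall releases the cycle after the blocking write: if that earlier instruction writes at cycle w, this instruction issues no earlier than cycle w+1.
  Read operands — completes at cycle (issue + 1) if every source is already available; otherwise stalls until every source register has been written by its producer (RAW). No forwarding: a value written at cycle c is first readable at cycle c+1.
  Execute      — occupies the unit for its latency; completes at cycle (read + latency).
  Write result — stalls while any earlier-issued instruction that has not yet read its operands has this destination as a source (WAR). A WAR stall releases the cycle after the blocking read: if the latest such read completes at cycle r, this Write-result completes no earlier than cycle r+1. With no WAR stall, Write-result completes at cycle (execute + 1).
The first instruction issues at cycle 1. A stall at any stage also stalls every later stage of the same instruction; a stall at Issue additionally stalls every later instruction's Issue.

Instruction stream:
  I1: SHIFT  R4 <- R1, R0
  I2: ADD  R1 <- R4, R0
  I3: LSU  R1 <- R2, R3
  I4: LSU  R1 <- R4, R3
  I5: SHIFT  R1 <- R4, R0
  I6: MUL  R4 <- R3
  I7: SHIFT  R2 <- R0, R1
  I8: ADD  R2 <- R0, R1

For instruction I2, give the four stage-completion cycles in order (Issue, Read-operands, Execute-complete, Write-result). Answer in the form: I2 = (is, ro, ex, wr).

I1: IS=1 RO=2 EX=3 WR=4
I2: IS=2 RO=5 EX=7 WR=8  [RAW R4: wait I1 write@4]
I3: IS=9 RO=10 EX=11 WR=12  [WAW R1: wait I2 write@8]
I4: IS=13 RO=14 EX=15 WR=16  [struct: LSU busy until I3 writes@12]
I5: IS=17 RO=18 EX=19 WR=20  [WAW R1: wait I4 write@16]
I6: IS=18 RO=19 EX=25 WR=26
I7: IS=21 RO=22 EX=23 WR=24  [struct: SHIFT busy until I5 writes@20]
I8: IS=25 RO=26 EX=28 WR=29  [WAW R2: wait I7 write@24]

I2 = (2, 5, 7, 8)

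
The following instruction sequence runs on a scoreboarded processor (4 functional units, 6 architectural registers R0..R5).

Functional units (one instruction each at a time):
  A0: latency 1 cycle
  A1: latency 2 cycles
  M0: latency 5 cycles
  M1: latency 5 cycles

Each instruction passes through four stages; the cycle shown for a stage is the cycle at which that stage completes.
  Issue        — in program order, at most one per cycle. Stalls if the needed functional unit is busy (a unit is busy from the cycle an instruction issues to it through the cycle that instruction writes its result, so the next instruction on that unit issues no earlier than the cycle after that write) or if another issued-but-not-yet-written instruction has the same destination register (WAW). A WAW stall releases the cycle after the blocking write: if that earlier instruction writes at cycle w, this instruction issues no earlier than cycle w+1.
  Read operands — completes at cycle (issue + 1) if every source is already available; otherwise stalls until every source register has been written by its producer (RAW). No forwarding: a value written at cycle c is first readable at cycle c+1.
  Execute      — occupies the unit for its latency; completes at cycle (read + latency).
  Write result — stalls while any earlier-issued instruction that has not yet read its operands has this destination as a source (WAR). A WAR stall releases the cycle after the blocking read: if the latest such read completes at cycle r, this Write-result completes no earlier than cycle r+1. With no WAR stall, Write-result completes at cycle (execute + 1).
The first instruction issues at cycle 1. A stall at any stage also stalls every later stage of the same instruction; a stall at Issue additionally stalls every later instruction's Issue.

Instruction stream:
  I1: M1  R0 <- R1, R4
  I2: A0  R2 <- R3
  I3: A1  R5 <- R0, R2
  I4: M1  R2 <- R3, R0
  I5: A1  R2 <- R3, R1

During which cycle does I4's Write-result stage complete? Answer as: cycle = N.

cycle = 16

I1: IS=1 RO=2 EX=7 WR=8
I2: IS=2 RO=3 EX=4 WR=5
I3: IS=3 RO=9 EX=11 WR=12  [RAW R0: wait I1 write@8]
I4: IS=9 RO=10 EX=15 WR=16  [struct: M1 busy until I1 writes@8]
I5: IS=17 RO=18 EX=20 WR=21  [WAW R2: wait I4 write@16]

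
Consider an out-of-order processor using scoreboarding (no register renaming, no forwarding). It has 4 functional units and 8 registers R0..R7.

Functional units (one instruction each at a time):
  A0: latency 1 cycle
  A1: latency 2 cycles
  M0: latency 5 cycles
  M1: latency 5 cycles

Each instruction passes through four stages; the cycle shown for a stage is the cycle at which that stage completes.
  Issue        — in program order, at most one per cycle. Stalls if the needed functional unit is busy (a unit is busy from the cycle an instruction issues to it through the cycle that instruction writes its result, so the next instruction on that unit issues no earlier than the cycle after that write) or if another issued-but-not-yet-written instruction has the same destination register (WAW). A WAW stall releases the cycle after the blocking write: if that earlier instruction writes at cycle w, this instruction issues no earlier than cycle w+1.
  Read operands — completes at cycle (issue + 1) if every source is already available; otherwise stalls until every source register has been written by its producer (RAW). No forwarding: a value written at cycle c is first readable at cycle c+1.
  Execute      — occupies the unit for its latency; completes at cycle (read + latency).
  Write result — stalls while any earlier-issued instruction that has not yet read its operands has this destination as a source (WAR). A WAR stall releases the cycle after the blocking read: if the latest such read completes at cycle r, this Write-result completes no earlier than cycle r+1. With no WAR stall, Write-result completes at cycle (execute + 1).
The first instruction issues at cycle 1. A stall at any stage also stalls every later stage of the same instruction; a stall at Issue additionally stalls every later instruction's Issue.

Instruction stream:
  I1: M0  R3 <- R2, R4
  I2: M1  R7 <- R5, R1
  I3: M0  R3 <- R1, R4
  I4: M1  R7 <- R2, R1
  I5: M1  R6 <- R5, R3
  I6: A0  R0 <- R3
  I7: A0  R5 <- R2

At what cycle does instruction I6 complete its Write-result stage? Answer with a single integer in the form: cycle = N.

cycle = 22

I1: IS=1 RO=2 EX=7 WR=8
I2: IS=2 RO=3 EX=8 WR=9
I3: IS=9 RO=10 EX=15 WR=16  [struct: M0 busy until I1 writes@8]
I4: IS=10 RO=11 EX=16 WR=17
I5: IS=18 RO=19 EX=24 WR=25  [struct: M1 busy until I4 writes@17]
I6: IS=19 RO=20 EX=21 WR=22
I7: IS=23 RO=24 EX=25 WR=26  [struct: A0 busy until I6 writes@22]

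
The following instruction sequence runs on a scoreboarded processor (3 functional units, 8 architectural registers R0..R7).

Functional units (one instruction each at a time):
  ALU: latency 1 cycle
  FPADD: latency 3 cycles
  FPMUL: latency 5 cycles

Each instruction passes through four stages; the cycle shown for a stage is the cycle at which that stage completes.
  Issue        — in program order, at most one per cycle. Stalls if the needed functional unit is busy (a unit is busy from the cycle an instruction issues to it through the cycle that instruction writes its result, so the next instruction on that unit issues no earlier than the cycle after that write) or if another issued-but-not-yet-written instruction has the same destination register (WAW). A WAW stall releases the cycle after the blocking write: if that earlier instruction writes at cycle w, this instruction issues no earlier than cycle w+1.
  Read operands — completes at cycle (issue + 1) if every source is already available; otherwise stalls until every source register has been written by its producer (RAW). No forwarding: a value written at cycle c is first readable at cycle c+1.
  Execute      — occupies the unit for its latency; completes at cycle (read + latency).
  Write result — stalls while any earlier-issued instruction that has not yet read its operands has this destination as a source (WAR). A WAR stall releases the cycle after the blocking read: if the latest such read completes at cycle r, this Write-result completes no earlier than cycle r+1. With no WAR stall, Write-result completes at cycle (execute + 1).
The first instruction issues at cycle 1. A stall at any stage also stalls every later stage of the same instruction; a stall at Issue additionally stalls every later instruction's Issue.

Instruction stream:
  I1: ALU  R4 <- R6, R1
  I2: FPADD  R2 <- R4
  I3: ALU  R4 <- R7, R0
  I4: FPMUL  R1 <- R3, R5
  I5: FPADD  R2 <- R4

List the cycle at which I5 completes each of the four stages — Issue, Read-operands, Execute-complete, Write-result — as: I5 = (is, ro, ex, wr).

cycle 1: I1→ALU
cycle 2: I1 RO; I2→FPADD
cycle 3: I1 EX
cycle 4: I1 WR R4
cycle 5: I2 RO; I3→ALU
cycle 6: I3 RO; I4→FPMUL
cycle 7: I3 EX; I4 RO
cycle 8: I2 EX; I3 WR R4
cycle 9: I2 WR R2
cycle 10: I5→FPADD
cycle 11: I5 RO
cycle 12: I4 EX
cycle 13: I4 WR R1
cycle 14: I5 EX
cycle 15: I5 WR R2

I5 = (10, 11, 14, 15)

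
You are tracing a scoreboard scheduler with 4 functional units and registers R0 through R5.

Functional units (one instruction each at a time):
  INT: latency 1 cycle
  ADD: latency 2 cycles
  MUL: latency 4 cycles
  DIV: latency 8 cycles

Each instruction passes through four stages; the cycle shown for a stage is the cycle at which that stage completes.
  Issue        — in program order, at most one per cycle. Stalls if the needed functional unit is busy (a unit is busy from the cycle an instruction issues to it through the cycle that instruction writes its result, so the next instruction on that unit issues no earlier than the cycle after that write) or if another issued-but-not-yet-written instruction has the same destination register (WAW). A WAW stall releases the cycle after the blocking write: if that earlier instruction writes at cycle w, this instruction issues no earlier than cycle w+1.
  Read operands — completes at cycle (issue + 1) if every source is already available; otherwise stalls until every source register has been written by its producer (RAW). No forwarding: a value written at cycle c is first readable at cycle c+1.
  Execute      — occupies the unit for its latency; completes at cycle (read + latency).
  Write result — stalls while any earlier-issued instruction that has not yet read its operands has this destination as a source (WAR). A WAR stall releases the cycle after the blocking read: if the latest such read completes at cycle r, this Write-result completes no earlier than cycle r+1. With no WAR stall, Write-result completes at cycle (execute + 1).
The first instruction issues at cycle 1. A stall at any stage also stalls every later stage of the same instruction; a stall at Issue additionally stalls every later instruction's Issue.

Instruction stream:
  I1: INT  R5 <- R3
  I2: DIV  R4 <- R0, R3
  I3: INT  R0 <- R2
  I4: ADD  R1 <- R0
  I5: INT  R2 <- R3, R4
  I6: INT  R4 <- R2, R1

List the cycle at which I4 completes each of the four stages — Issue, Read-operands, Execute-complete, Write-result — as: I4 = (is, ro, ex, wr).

t=1  issue I1 (INT)
t=2  I1 read-ops, issue I2 (DIV)
t=3  I1 finished on INT, I2 read-ops
t=4  I1→R5
t=5  issue I3 (INT)
t=6  I3 read-ops, issue I4 (ADD)
t=7  I3 finished on INT
t=8  I3→R0
t=9  I4 read-ops, issue I5 (INT)
t=11  I2 finished on DIV, I4 finished on ADD
t=12  I2→R4, I4→R1
t=13  I5 read-ops
t=14  I5 finished on INT
t=15  I5→R2
t=16  issue I6 (INT)
t=17  I6 read-ops
t=18  I6 finished on INT
t=19  I6→R4

I4 = (6, 9, 11, 12)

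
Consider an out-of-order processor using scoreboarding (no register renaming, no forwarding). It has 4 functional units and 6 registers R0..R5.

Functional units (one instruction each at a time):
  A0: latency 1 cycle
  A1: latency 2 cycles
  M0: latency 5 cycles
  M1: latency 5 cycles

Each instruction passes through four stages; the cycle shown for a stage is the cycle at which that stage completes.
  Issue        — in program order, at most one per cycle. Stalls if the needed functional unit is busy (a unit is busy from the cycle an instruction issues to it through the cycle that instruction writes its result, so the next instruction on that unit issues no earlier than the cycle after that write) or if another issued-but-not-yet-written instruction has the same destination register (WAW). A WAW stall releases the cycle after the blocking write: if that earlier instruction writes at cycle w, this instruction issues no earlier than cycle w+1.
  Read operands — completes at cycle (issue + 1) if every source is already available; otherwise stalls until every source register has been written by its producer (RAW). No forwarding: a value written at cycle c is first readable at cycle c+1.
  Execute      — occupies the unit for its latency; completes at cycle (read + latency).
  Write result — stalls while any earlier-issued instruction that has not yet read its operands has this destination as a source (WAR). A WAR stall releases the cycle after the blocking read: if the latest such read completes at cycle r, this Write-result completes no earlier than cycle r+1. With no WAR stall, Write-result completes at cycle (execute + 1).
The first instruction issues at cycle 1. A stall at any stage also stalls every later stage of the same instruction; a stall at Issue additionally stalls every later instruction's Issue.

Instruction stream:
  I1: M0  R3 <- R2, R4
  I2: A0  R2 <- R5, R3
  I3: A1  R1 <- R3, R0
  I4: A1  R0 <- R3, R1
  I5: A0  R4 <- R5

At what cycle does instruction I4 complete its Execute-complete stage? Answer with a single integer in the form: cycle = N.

cycle = 16

t=1  I1→M0
t=2  I1 RO; I2→A0
t=3  I3→A1
t=7  I1 EX
t=8  I1 WR R3
t=9  I2 RO; I3 RO
t=10  I2 EX
t=11  I2 WR R2; I3 EX
t=12  I3 WR R1
t=13  I4→A1
t=14  I4 RO; I5→A0
t=15  I5 RO
t=16  I4 EX; I5 EX
t=17  I4 WR R0; I5 WR R4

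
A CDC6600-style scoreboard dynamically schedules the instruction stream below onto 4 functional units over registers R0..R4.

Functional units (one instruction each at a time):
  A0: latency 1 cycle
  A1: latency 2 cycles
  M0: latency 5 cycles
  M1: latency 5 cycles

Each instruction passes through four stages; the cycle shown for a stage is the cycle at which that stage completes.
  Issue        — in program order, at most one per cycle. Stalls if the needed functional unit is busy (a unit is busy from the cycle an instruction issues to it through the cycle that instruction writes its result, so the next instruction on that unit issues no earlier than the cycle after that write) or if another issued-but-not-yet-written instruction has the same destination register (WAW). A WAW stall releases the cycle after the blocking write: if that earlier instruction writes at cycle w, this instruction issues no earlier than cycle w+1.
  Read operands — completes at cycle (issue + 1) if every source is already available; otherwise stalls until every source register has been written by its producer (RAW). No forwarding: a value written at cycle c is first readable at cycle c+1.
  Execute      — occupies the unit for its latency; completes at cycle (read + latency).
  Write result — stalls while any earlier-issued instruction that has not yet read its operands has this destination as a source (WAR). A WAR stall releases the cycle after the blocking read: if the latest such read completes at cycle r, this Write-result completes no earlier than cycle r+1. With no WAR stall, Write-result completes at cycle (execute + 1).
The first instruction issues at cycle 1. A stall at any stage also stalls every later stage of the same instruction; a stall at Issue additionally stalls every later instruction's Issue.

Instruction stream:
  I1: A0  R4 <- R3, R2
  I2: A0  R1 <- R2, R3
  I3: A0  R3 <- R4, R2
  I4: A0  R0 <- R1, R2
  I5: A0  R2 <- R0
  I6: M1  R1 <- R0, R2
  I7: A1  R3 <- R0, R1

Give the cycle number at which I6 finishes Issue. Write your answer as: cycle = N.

I1 -> (1, 2, 3, 4)
I2 -> (5, 6, 7, 8)  // struct: A0 busy until I1 writes@4
I3 -> (9, 10, 11, 12)  // struct: A0 busy until I2 writes@8
I4 -> (13, 14, 15, 16)  // struct: A0 busy until I3 writes@12
I5 -> (17, 18, 19, 20)  // struct: A0 busy until I4 writes@16
I6 -> (18, 21, 26, 27)  // RAW R2: wait I5 write@20
I7 -> (19, 28, 30, 31)  // RAW R1: wait I6 write@27

cycle = 18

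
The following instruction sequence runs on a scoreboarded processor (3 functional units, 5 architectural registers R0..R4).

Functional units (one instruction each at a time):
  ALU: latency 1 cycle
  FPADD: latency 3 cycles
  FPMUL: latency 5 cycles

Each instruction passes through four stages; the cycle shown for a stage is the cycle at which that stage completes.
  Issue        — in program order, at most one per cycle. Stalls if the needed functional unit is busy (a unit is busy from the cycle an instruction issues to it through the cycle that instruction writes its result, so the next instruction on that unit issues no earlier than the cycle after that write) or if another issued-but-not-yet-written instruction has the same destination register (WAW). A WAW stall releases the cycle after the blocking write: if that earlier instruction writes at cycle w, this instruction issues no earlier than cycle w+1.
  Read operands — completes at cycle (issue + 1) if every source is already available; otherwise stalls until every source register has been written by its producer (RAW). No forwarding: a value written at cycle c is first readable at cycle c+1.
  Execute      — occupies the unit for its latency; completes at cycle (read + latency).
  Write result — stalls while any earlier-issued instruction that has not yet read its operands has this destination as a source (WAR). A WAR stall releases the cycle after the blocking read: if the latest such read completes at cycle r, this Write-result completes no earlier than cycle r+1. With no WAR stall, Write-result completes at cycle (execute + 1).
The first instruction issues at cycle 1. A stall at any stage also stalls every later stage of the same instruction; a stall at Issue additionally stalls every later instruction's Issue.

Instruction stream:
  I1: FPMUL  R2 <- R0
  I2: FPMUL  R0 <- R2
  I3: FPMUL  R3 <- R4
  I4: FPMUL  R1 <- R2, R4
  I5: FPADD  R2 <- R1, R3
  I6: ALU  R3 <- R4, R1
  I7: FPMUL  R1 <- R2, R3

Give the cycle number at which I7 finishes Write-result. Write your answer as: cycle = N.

[1] I1 dispatched to FPMUL
[2] I1 operands ready
[7] I1 complete
[8] R2←I1
[9] I2 dispatched to FPMUL
[10] I2 operands ready
[15] I2 complete
[16] R0←I2
[17] I3 dispatched to FPMUL
[18] I3 operands ready
[23] I3 complete
[24] R3←I3
[25] I4 dispatched to FPMUL
[26] I4 operands ready, I5 dispatched to FPADD
[27] I6 dispatched to ALU
[31] I4 complete
[32] R1←I4
[33] I5 operands ready, I6 operands ready, I7 dispatched to FPMUL
[34] I6 complete
[35] R3←I6
[36] I5 complete
[37] R2←I5
[38] I7 operands ready
[43] I7 complete
[44] R1←I7

cycle = 44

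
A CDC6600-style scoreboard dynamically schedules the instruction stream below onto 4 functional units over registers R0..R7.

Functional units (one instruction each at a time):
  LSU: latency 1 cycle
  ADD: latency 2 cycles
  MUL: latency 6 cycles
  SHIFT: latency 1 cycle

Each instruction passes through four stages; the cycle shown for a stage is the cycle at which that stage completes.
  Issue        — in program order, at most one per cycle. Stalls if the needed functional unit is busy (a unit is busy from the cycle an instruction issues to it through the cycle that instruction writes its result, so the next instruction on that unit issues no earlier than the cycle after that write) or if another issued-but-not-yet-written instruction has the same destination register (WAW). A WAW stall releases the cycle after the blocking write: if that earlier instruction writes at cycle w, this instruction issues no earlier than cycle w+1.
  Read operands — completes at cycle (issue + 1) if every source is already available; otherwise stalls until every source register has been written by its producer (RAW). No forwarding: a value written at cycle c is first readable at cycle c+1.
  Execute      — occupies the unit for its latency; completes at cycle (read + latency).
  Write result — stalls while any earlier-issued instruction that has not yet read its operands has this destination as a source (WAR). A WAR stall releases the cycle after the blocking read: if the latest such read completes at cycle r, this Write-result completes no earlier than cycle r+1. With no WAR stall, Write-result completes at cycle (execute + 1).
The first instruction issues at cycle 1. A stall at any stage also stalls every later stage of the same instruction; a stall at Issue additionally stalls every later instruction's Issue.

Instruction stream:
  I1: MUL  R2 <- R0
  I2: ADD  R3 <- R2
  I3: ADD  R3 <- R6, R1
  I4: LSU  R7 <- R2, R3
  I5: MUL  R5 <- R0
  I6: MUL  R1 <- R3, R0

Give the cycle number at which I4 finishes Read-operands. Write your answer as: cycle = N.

cycle = 19

c1: I1 dispatched to MUL
c2: I1 operands ready | I2 dispatched to ADD
c8: I1 complete
c9: R2←I1
c10: I2 operands ready
c12: I2 complete
c13: R3←I2
c14: I3 dispatched to ADD
c15: I3 operands ready | I4 dispatched to LSU
c16: I5 dispatched to MUL
c17: I3 complete | I5 operands ready
c18: R3←I3
c19: I4 operands ready
c20: I4 complete
c21: R7←I4
c23: I5 complete
c24: R5←I5
c25: I6 dispatched to MUL
c26: I6 operands ready
c32: I6 complete
c33: R1←I6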